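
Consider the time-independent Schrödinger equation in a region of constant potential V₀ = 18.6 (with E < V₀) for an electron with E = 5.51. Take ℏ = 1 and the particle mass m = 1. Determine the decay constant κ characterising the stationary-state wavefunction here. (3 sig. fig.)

Since E < V₀ the TISE in this region is ψ'' = κ²ψ with κ = √(2m(V₀ − E))/ℏ.
κ = √(2 × 1 × 13.09) = 5.117.

κ = 5.12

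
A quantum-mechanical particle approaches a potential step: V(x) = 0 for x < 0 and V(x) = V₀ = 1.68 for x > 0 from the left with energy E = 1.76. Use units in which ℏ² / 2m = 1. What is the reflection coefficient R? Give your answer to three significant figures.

On each side the TISE gives plane waves with k = √(2m(E − V))/ℏ: k₁ = √(2·½·1.76) = 1.327, k₂ = √(2·½·0.08) = 0.2828.
Matching ψ and ψ′ at x = 0 gives r = (k₁ − k₂)/(k₁ + k₂), so R = r² = 0.4206 and T = 1 − R = 0.5794.

R = 0.421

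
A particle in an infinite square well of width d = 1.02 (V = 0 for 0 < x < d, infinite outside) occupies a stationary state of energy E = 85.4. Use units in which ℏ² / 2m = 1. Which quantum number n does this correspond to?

From E_n = n²π²ℏ²/(2md²) invert to n = √(2md²E)/(πℏ).
n = (1.02/π) × √(2 × 0.5 × 85.4) = 3.000 → n = 3.

n = 3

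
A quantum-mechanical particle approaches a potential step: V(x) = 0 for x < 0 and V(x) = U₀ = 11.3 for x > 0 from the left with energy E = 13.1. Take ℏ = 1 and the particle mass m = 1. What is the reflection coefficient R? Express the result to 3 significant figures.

R = 0.211

On each side the TISE gives plane waves with k = √(2m(E − V))/ℏ: k₁ = √(2·1·13.1) = 5.119, k₂ = √(2·1·1.8) = 1.897.
Matching ψ and ψ′ at x = 0 gives r = (k₁ − k₂)/(k₁ + k₂), so R = r² = 0.2108 and T = 1 − R = 0.7892.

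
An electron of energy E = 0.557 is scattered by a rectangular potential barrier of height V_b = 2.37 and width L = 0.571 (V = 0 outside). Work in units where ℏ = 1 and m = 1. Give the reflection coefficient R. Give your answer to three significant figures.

Since E < V_b the interior solution is evanescent with decay constant κ = √(2m(V_b − E))/ℏ = 1.904.
κL = 1.087, sinh(κL) = 1.315.
Matching ψ, ψ′ at both faces gives T = [1 + V_b² sinh²(κL) / (4E(V_b − E))]⁻¹ = 1/3.403 = 0.294.
R = 1 − T = 0.706.

R = 0.706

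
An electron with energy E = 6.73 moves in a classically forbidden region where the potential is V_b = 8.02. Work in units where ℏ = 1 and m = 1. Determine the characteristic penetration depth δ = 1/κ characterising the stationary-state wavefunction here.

Since E < V_b the TISE in this region is ψ'' = κ²ψ with κ = √(2m(V_b − E))/ℏ.
κ = √(2 × 1 × 1.29) = 1.606. The penetration depth is δ = 1/κ = 0.623.

δ = 0.623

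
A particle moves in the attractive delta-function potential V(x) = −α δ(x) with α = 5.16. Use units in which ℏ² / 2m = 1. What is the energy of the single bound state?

The bound state is ψ(x) = √κ e^{−κ|x|}. The derivative jump ψ'(0⁺) − ψ'(0⁻) = −(2mα/ℏ²)ψ(0) fixes κ = mα/ℏ² = 2.580.
Then E = −ℏ²κ²/(2m) = −mα²/(2ℏ²) = -6.656.

E = -6.66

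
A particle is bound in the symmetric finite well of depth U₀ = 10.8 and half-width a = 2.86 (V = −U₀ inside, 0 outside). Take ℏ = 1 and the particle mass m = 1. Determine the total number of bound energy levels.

N = 9

The dimensionless depth is z₀ = a√(2mU₀)/ℏ = 2.86 × √(21.60) = 13.29.
The even/odd transcendental equations gain one root per π/2 in z₀, giving N = 1 + ⌊2z₀/π⌋ = 1 + ⌊8.462⌋ = 9.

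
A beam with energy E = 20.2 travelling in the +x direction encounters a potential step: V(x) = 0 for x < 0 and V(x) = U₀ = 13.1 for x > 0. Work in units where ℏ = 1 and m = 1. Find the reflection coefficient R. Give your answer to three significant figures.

The wavenumbers are k₁ = √(2mE)/ℏ = 6.356 on the left and k₂ = √(2m(E − U₀))/ℏ = 3.768 on the right.
Continuity of ψ and ψ′ at the step yields the reflection amplitude r = (k₁ − k₂)/(k₁ + k₂) = 0.2556; thus R = |r|² = 0.06533, T = 0.9347.

R = 0.0653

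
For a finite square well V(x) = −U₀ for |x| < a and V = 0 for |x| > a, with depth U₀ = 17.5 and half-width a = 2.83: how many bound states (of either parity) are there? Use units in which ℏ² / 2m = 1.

N = 8

Define the well-strength parameter z₀ = (a/ℏ)√(2mU₀) = 2.83 × √(2·0.5·17.5) = 11.84.
The even/odd transcendental equations gain one root per π/2 in z₀, giving N = 1 + ⌊2z₀/π⌋ = 1 + ⌊7.537⌋ = 8.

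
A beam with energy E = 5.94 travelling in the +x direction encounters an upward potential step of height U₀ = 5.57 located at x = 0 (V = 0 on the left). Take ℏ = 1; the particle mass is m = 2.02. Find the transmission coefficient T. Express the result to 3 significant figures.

The wavenumbers are k₁ = √(2mE)/ℏ = 4.899 on the left and k₂ = √(2m(E − U₀))/ℏ = 1.223 on the right.
Continuity of ψ and ψ′ at the step yields the reflection amplitude r = (k₁ − k₂)/(k₁ + k₂) = 0.6005; thus R = |r|² = 0.3606, T = 0.6394.

T = 0.639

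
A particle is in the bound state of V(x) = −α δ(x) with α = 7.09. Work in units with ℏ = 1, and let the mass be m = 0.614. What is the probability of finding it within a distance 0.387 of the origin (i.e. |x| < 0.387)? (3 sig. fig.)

The normalised bound state is ψ = √κ e^{−κ|x|} with κ = mα/ℏ² = 4.353.
P(|x| < d) = ∫_{−d}^{d} κ e^{−2κ|x|} dx = 1 − e^{−2κd} = 1 − e^{−3.369} = 0.9656.

P = 0.966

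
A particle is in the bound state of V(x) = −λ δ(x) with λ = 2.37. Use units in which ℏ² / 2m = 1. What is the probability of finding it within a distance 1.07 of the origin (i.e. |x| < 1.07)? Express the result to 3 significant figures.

P = 0.921

The normalised bound state is ψ = √κ e^{−κ|x|} with κ = mλ/ℏ² = 1.185.
P(|x| < d) = ∫_{−d}^{d} κ e^{−2κ|x|} dx = 1 − e^{−2κd} = 1 − e^{−2.536} = 0.9208.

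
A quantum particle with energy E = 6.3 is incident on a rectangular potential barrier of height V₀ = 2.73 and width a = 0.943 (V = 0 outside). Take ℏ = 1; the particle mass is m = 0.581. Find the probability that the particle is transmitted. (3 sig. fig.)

T = 0.932

E > V₀: inside the barrier k₂ = √(2m(E − V₀))/ℏ = 2.037, k₂a = 1.921.
Matching at both interfaces gives T⁻¹ = 1 + V₀² sin²(k₂a) / [4E(E − V₀)] = 1.073, hence T = 0.932.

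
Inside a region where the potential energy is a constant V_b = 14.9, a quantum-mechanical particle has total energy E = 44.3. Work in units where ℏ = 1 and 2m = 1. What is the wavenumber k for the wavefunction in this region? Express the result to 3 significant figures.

With E > V_b the solution is oscillatory, ψ ∝ e^{±ikx} with k = √(2m(E − V_b))/ℏ.
k = √(2 × 0.5 × 29.4) = 5.422.

k = 5.42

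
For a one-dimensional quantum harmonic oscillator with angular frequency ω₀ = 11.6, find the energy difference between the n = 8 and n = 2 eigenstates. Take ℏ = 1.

E_n = ℏω₀(n + ½), so ΔE = (8 − 2) ℏω₀ = 6 × 11.6 = 69.60.

ΔE = 69.6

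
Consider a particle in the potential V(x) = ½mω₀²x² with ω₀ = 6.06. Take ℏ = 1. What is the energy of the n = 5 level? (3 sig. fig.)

E = 33.3

The oscillator eigenvalues are E_n = ℏω₀(n + ½), so E_5 = 6.06 × 5.5 = 33.33.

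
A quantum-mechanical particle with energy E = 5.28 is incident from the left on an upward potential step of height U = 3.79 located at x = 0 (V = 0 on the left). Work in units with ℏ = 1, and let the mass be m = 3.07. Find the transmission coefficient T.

T = 0.906

The wavenumbers are k₁ = √(2mE)/ℏ = 5.694 on the left and k₂ = √(2m(E − U))/ℏ = 3.025 on the right.
Continuity of ψ and ψ′ at the step yields the reflection amplitude r = (k₁ − k₂)/(k₁ + k₂) = 0.3061; thus R = |r|² = 0.09373, T = 0.9063.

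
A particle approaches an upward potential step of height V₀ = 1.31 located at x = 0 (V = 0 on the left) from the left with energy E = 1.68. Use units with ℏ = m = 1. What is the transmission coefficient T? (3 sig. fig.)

On each side the TISE gives plane waves with k = √(2m(E − V))/ℏ: k₁ = √(2·1·1.68) = 1.833, k₂ = √(2·1·0.37) = 0.8602.
Continuity of ψ and ψ′ at the step yields the reflection amplitude r = (k₁ − k₂)/(k₁ + k₂) = 0.3612; thus R = |r|² = 0.1305, T = 0.8695.

T = 0.870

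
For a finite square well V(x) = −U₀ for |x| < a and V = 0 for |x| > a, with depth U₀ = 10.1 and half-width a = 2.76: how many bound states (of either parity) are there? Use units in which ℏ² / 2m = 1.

N = 6

Define the well-strength parameter z₀ = (a/ℏ)√(2mU₀) = 2.76 × √(2·0.5·10.1) = 8.771.
A new bound state (alternating even/odd) appears each time z₀ passes a multiple of π/2, so N = ⌊2z₀/π⌋ + 1 = ⌊5.584⌋ + 1 = 6.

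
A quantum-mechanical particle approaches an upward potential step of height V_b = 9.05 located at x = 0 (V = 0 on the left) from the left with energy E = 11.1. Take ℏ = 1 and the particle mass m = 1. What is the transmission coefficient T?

On each side the TISE gives plane waves with k = √(2m(E − V))/ℏ: k₁ = √(2·1·11.1) = 4.712, k₂ = √(2·1·2.05) = 2.025.
Matching ψ and ψ′ at x = 0 gives r = (k₁ − k₂)/(k₁ + k₂), so R = r² = 0.1591 and T = 1 − R = 0.8409.

T = 0.841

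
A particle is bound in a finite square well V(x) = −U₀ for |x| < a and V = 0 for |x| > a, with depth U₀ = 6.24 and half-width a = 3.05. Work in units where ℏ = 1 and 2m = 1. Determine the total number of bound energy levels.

N = 5

Define the well-strength parameter z₀ = (a/ℏ)√(2mU₀) = 3.05 × √(2·0.5·6.24) = 7.619.
A new bound state (alternating even/odd) appears each time z₀ passes a multiple of π/2, so N = ⌊2z₀/π⌋ + 1 = ⌊4.850⌋ + 1 = 5.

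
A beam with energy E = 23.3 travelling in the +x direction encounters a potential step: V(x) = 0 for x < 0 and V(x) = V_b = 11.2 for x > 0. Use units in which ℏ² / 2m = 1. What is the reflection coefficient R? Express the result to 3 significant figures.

R = 0.0264

The wavenumbers are k₁ = √(2mE)/ℏ = 4.827 on the left and k₂ = √(2m(E − V_b))/ℏ = 3.479 on the right.
Continuity of ψ and ψ′ at the step yields the reflection amplitude r = (k₁ − k₂)/(k₁ + k₂) = 0.1624; thus R = |r|² = 0.02636, T = 0.9736.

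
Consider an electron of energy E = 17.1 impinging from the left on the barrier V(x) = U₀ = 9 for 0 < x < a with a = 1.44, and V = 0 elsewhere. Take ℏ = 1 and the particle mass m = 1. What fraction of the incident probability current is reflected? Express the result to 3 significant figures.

E > U₀: inside the barrier k₂ = √(2m(E − U₀))/ℏ = 4.025, k₂a = 5.796.
Matching at both interfaces gives T⁻¹ = 1 + U₀² sin²(k₂a) / [4E(E − U₀)] = 1.032, hence T = 0.969.
R = 1 − T = 0.0311.

R = 0.0311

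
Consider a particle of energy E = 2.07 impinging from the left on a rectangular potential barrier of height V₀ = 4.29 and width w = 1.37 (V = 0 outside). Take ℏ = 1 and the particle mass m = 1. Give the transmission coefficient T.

T = 0.0123

E < V₀: inside the barrier ψ ∝ e^{±κx} with κ = √(2m(V₀ − E))/ℏ = 2.107.
κw = 2.887, sinh(κw) = 8.940.
The exact tunnelling result is T⁻¹ = 1 + V₀² sinh²(κw) / [4E(V₀ − E)] = 81.02, so T = 0.0123.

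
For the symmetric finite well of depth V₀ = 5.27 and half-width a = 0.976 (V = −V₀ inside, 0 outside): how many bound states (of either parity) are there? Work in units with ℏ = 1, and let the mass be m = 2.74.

N = 4

The dimensionless depth is z₀ = a√(2mV₀)/ℏ = 0.976 × √(28.88) = 5.245.
The even/odd transcendental equations gain one root per π/2 in z₀, giving N = 1 + ⌊2z₀/π⌋ = 1 + ⌊3.339⌋ = 4.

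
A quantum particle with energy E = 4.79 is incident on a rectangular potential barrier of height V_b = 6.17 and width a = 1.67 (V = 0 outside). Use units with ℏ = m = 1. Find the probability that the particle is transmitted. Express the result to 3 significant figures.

E < V_b: inside the barrier ψ ∝ e^{±κx} with κ = √(2m(V_b − E))/ℏ = 1.661.
κa = 2.774, sinh(κa) = 7.983.
Matching ψ, ψ′ at both faces gives T = [1 + V_b² sinh²(κa) / (4E(V_b − E))]⁻¹ = 1/92.76 = 0.0108.

T = 0.0108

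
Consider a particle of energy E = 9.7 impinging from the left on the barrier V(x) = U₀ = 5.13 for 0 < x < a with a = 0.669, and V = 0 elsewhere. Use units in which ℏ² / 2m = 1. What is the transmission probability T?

T = 0.873

Above the barrier the interior wavenumber is k₂ = √(2m(E − U₀))/ℏ = 2.138, giving phase k₂a = 1.430.
Matching at both interfaces gives T⁻¹ = 1 + U₀² sin²(k₂a) / [4E(E − U₀)] = 1.146, hence T = 0.873.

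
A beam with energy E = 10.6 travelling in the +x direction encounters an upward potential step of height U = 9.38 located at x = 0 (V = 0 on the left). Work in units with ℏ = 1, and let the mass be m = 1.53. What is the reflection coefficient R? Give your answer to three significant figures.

On each side the TISE gives plane waves with k = √(2m(E − V))/ℏ: k₁ = √(2·1.53·10.6) = 5.695, k₂ = √(2·1.53·1.22) = 1.932.
Matching ψ and ψ′ at x = 0 gives r = (k₁ − k₂)/(k₁ + k₂), so R = r² = 0.2434 and T = 1 − R = 0.7566.

R = 0.243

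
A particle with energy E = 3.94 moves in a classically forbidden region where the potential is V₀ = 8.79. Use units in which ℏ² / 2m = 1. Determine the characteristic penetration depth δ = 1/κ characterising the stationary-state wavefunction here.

Since E < V₀ the TISE in this region is ψ'' = κ²ψ with κ = √(2m(V₀ − E))/ℏ.
κ = √(2 × 0.5 × 4.85) = 2.202. The penetration depth is δ = 1/κ = 0.454.

δ = 0.454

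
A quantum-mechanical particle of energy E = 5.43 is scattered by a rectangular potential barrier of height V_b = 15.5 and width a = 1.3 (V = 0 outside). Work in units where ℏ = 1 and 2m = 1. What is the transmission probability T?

T = 0.000950

Since E < V_b the interior solution is evanescent with decay constant κ = √(2m(V_b − E))/ℏ = 3.173.
κa = 4.125, sinh(κa) = 30.94.
Matching ψ, ψ′ at both faces gives T = [1 + V_b² sinh²(κa) / (4E(V_b − E))]⁻¹ = 1/1052 = 0.000950.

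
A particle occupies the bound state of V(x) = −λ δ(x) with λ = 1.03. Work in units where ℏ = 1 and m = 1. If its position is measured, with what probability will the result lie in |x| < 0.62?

The normalised bound state is ψ = √κ e^{−κ|x|} with κ = mλ/ℏ² = 1.030.
P(|x| < d) = ∫_{−d}^{d} κ e^{−2κ|x|} dx = 1 − e^{−2κd} = 1 − e^{−1.277} = 0.7212.

P = 0.721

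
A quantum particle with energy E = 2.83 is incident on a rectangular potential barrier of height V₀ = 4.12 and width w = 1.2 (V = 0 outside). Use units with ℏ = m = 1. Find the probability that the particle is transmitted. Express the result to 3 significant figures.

E < V₀: inside the barrier ψ ∝ e^{±κx} with κ = √(2m(V₀ − E))/ℏ = 1.606.
κw = 1.927, sinh(κw) = 3.363.
The exact tunnelling result is T⁻¹ = 1 + V₀² sinh²(κw) / [4E(V₀ − E)] = 14.15, so T = 0.0707.

T = 0.0707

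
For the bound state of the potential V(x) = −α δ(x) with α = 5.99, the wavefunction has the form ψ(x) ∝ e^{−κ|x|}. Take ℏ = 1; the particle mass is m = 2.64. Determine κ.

Integrating the TISE across x = 0 gives the cusp condition ψ'(0⁺) − ψ'(0⁻) = −(2mα/ℏ²)ψ(0).
With ψ ∝ e^{−κ|x|} this yields −2κ = −2mα/ℏ², so κ = mα/ℏ² = 15.81.

κ = 15.8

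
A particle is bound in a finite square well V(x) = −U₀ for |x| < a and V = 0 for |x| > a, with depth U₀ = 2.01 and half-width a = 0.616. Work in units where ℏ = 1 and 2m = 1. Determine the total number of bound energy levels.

N = 1

Define the well-strength parameter z₀ = (a/ℏ)√(2mU₀) = 0.616 × √(2·0.5·2.01) = 0.8733.
The even/odd transcendental equations gain one root per π/2 in z₀, giving N = 1 + ⌊2z₀/π⌋ = 1 + ⌊0.5560⌋ = 1.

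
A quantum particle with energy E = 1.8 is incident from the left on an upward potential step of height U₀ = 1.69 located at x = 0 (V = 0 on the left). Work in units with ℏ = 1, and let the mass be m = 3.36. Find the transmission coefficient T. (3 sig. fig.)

The wavenumbers are k₁ = √(2mE)/ℏ = 3.478 on the left and k₂ = √(2m(E − U₀))/ℏ = 0.8598 on the right.
Continuity of ψ and ψ′ at the step yields the reflection amplitude r = (k₁ − k₂)/(k₁ + k₂) = 0.6036; thus R = |r|² = 0.3643, T = 0.6357.

T = 0.636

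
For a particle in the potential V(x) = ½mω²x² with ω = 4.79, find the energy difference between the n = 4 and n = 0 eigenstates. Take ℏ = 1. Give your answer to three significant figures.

ΔE = 19.2

E_n = ℏω(n + ½), so ΔE = (4 − 0) ℏω = 4 × 4.79 = 19.16.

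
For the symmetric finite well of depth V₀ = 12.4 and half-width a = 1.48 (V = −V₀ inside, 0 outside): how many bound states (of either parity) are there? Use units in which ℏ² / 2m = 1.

N = 4

Define the well-strength parameter z₀ = (a/ℏ)√(2mV₀) = 1.48 × √(2·0.5·12.4) = 5.212.
A new bound state (alternating even/odd) appears each time z₀ passes a multiple of π/2, so N = ⌊2z₀/π⌋ + 1 = ⌊3.318⌋ + 1 = 4.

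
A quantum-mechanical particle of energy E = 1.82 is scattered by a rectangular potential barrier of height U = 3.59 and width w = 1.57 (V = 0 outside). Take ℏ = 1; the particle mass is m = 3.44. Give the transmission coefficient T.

E < U: inside the barrier ψ ∝ e^{±κx} with κ = √(2m(U − E))/ℏ = 3.490.
κw = 5.479, sinh(κw) = 119.8.
The exact tunnelling result is T⁻¹ = 1 + U² sinh²(κw) / [4E(U − E)] = 14350, so T = 0.0000697.

T = 0.0000697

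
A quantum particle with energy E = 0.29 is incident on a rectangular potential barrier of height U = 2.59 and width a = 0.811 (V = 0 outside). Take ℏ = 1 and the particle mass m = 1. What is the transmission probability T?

T = 0.0496

Since E < U the interior solution is evanescent with decay constant κ = √(2m(U − E))/ℏ = 2.145.
κa = 1.739, sinh(κa) = 2.759.
The exact tunnelling result is T⁻¹ = 1 + U² sinh²(κa) / [4E(U − E)] = 20.14, so T = 0.0496.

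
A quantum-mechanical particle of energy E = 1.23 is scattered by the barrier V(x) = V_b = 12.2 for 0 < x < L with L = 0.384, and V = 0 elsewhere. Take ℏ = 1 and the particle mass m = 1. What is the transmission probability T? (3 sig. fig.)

E < V_b: inside the barrier ψ ∝ e^{±κx} with κ = √(2m(V_b − E))/ℏ = 4.684.
κL = 1.799, sinh(κL) = 2.938.
Matching ψ, ψ′ at both faces gives T = [1 + V_b² sinh²(κL) / (4E(V_b − E))]⁻¹ = 1/24.80 = 0.0403.

T = 0.0403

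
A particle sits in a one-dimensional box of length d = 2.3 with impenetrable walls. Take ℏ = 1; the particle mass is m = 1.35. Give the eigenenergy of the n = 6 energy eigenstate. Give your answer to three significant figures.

E = 24.9

The infinite-well eigenfunctions ψ_n = √(2/d) sin(nπx/d) vanish at both walls, giving E_n = n²π²ℏ²/(2md²).
E_6 = 6² × π² / (2 × 1.35 × 2.3²) = 24.88.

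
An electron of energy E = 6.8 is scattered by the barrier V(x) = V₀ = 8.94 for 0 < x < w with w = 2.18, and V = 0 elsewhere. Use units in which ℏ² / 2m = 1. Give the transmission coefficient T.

E < V₀: inside the barrier ψ ∝ e^{±κx} with κ = √(2m(V₀ − E))/ℏ = 1.463.
κw = 3.189, sinh(κw) = 12.11.
Matching ψ, ψ′ at both faces gives T = [1 + V₀² sinh²(κw) / (4E(V₀ − E))]⁻¹ = 1/202.4 = 0.00494.

T = 0.00494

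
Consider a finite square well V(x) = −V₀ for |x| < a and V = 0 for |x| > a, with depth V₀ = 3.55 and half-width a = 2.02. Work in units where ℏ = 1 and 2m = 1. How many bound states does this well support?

The dimensionless depth is z₀ = a√(2mV₀)/ℏ = 2.02 × √(3.550) = 3.806.
A new bound state (alternating even/odd) appears each time z₀ passes a multiple of π/2, so N = ⌊2z₀/π⌋ + 1 = ⌊2.423⌋ + 1 = 3.

N = 3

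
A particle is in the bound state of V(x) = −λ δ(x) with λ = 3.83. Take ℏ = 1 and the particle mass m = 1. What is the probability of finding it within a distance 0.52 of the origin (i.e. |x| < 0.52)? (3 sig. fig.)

The normalised bound state is ψ = √κ e^{−κ|x|} with κ = mλ/ℏ² = 3.830.
P(|x| < d) = ∫_{−d}^{d} κ e^{−2κ|x|} dx = 1 − e^{−2κd} = 1 − e^{−3.983} = 0.9814.

P = 0.981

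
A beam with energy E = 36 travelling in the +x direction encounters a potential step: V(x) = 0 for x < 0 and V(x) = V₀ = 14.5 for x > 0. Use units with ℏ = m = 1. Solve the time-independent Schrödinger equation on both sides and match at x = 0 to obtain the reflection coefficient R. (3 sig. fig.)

R = 0.0164

On each side the TISE gives plane waves with k = √(2m(E − V))/ℏ: k₁ = √(2·1·36) = 8.485, k₂ = √(2·1·21.5) = 6.557.
Matching ψ and ψ′ at x = 0 gives r = (k₁ − k₂)/(k₁ + k₂), so R = r² = 0.01642 and T = 1 − R = 0.9836.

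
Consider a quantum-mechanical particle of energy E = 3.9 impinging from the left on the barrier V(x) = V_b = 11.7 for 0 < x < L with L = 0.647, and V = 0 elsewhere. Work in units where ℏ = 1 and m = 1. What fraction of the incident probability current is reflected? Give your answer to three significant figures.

R = 0.979

Since E < V_b the interior solution is evanescent with decay constant κ = √(2m(V_b − E))/ℏ = 3.950.
κL = 2.555, sinh(κL) = 6.400.
Matching ψ, ψ′ at both faces gives T = [1 + V_b² sinh²(κL) / (4E(V_b − E))]⁻¹ = 1/47.08 = 0.0212.
R = 1 − T = 0.979.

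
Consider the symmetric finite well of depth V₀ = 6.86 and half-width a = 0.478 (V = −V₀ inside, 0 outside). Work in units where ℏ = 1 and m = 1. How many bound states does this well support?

N = 2

The dimensionless depth is z₀ = a√(2mV₀)/ℏ = 0.478 × √(13.72) = 1.771.
The even/odd transcendental equations gain one root per π/2 in z₀, giving N = 1 + ⌊2z₀/π⌋ = 1 + ⌊1.127⌋ = 2.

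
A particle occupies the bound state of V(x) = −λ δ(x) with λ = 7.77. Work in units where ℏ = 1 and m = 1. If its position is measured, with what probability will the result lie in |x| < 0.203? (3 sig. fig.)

P = 0.957

The normalised bound state is ψ = √κ e^{−κ|x|} with κ = mλ/ℏ² = 7.770.
P(|x| < d) = ∫_{−d}^{d} κ e^{−2κ|x|} dx = 1 − e^{−2κd} = 1 − e^{−3.155} = 0.9573.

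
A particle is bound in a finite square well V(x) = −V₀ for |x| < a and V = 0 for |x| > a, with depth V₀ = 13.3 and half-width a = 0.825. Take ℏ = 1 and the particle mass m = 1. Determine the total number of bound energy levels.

N = 3

Define the well-strength parameter z₀ = (a/ℏ)√(2mV₀) = 0.825 × √(2·1·13.3) = 4.255.
The even/odd transcendental equations gain one root per π/2 in z₀, giving N = 1 + ⌊2z₀/π⌋ = 1 + ⌊2.709⌋ = 3.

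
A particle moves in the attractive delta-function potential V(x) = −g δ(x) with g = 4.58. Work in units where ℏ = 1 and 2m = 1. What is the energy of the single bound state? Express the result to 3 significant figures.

E = -5.24

For x ≠ 0 the bound state is ψ ∝ e^{−κ|x|}; integrating the TISE across the delta gives the cusp condition 2κ = 2mg/ℏ², so κ = 2.290.
Then E = −ℏ²κ²/(2m) = −mg²/(2ℏ²) = -5.244.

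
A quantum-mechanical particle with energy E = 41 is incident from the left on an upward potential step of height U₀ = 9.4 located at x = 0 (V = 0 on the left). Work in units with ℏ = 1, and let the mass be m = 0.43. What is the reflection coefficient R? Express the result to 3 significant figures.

R = 0.00423

The wavenumbers are k₁ = √(2mE)/ℏ = 5.938 on the left and k₂ = √(2m(E − U₀))/ℏ = 5.213 on the right.
Continuity of ψ and ψ′ at the step yields the reflection amplitude r = (k₁ − k₂)/(k₁ + k₂) = 0.06501; thus R = |r|² = 0.004227, T = 0.9958.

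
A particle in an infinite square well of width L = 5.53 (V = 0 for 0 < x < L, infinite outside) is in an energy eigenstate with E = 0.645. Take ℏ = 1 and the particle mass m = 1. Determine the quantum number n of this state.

n = 2

From E_n = n²π²ℏ²/(2mL²) invert to n = √(2mL²E)/(πℏ).
n = (5.53/π) × √(2 × 1 × 0.645) = 1.999 → n = 2.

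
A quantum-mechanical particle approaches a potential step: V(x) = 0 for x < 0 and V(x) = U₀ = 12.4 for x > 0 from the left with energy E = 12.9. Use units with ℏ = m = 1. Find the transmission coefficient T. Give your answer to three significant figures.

On each side the TISE gives plane waves with k = √(2m(E − V))/ℏ: k₁ = √(2·1·12.9) = 5.079, k₂ = √(2·1·0.5) = 1.000.
Continuity of ψ and ψ′ at the step yields the reflection amplitude r = (k₁ − k₂)/(k₁ + k₂) = 0.6710; thus R = |r|² = 0.4503, T = 0.5497.

T = 0.550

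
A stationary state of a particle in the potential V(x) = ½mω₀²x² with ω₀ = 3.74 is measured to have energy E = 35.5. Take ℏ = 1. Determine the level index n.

Invert E_n = (n + ½)ℏω₀: n = E/ℏω₀ − ½ = 8.992, so n = 9.

n = 9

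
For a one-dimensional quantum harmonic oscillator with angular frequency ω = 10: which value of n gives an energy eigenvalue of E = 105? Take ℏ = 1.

Invert E_n = (n + ½)ℏω: n = E/ℏω − ½ = 10.000, so n = 10.

n = 10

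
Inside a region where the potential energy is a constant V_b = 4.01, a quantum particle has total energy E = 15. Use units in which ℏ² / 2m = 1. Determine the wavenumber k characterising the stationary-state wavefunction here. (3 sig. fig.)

With E > V_b the solution is oscillatory, ψ ∝ e^{±ikx} with k = √(2m(E − V_b))/ℏ.
k = √(2 × 0.5 × 10.99) = 3.315.

k = 3.32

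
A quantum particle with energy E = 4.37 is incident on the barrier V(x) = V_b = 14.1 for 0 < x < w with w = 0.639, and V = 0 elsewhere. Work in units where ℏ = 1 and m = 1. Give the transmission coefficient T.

T = 0.0121

E < V_b: inside the barrier ψ ∝ e^{±κx} with κ = √(2m(V_b − E))/ℏ = 4.411.
κw = 2.819, sinh(κw) = 8.349.
The exact tunnelling result is T⁻¹ = 1 + V_b² sinh²(κw) / [4E(V_b − E)] = 82.48, so T = 0.0121.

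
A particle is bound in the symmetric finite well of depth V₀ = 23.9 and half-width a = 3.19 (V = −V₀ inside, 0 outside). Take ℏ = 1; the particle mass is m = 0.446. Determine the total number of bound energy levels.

N = 10

The dimensionless depth is z₀ = a√(2mV₀)/ℏ = 3.19 × √(21.32) = 14.73.
A new bound state (alternating even/odd) appears each time z₀ passes a multiple of π/2, so N = ⌊2z₀/π⌋ + 1 = ⌊9.377⌋ + 1 = 10.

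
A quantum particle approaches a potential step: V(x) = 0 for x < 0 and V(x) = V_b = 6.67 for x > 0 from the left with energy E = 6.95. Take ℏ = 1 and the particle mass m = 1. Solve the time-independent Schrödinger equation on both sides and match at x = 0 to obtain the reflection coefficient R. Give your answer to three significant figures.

On each side the TISE gives plane waves with k = √(2m(E − V))/ℏ: k₁ = √(2·1·6.95) = 3.728, k₂ = √(2·1·0.28) = 0.7483.
Continuity of ψ and ψ′ at the step yields the reflection amplitude r = (k₁ − k₂)/(k₁ + k₂) = 0.6657; thus R = |r|² = 0.4431, T = 0.5569.

R = 0.443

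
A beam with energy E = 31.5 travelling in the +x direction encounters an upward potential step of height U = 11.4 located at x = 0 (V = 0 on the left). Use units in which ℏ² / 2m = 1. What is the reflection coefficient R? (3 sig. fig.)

On each side the TISE gives plane waves with k = √(2m(E − V))/ℏ: k₁ = √(2·½·31.5) = 5.612, k₂ = √(2·½·20.1) = 4.483.
Continuity of ψ and ψ′ at the step yields the reflection amplitude r = (k₁ − k₂)/(k₁ + k₂) = 0.1118; thus R = |r|² = 0.01251, T = 0.9875.

R = 0.0125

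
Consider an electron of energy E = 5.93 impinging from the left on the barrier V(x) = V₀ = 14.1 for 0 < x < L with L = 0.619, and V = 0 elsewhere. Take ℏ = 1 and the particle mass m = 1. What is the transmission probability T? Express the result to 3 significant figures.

Since E < V₀ the interior solution is evanescent with decay constant κ = √(2m(V₀ − E))/ℏ = 4.042.
κL = 2.502, sinh(κL) = 6.064.
Matching ψ, ψ′ at both faces gives T = [1 + V₀² sinh²(κL) / (4E(V₀ − E))]⁻¹ = 1/38.72 = 0.0258.

T = 0.0258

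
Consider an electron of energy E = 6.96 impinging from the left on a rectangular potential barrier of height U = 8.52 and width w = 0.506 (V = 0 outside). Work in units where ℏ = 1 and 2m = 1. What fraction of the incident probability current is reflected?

E < U: inside the barrier ψ ∝ e^{±κx} with κ = √(2m(U − E))/ℏ = 1.249.
κw = 0.6320, sinh(κw) = 0.6749.
The exact tunnelling result is T⁻¹ = 1 + U² sinh²(κw) / [4E(U − E)] = 1.761, so T = 0.568.
R = 1 − T = 0.432.

R = 0.432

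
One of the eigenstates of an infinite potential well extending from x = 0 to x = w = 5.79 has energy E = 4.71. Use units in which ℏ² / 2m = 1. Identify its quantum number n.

For an infinite well E_n = n²π²ℏ²/(2mw²), so n = (w/πℏ)√(2mE).
n = (5.79/π) × √(2 × 0.5 × 4.71) = 4.000 → n = 4.

n = 4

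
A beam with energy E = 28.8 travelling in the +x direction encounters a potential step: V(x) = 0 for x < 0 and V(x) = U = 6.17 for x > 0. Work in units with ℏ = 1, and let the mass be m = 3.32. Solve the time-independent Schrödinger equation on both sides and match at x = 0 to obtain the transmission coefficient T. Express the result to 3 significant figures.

The wavenumbers are k₁ = √(2mE)/ℏ = 13.83 on the left and k₂ = √(2m(E − U))/ℏ = 12.26 on the right.
Continuity of ψ and ψ′ at the step yields the reflection amplitude r = (k₁ − k₂)/(k₁ + k₂) = 0.06020; thus R = |r|² = 0.003624, T = 0.9964.

T = 0.996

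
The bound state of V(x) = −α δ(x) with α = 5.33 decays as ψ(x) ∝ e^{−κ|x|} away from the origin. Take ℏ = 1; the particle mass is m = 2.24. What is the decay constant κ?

κ = 11.9

Integrate −(ℏ²/2m)ψ'' − αδ(x)ψ = Eψ from −ε to +ε: the ψ'' term gives ψ'(0⁺) − ψ'(0⁻) and the δ term gives −(2mα/ℏ²)ψ(0).
With ψ ∝ e^{−κ|x|} this yields −2κ = −2mα/ℏ², so κ = mα/ℏ² = 11.94.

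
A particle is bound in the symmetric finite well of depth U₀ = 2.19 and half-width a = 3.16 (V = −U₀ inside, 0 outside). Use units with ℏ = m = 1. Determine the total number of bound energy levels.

N = 5

The dimensionless depth is z₀ = a√(2mU₀)/ℏ = 3.16 × √(4.380) = 6.613.
A new bound state (alternating even/odd) appears each time z₀ passes a multiple of π/2, so N = ⌊2z₀/π⌋ + 1 = ⌊4.210⌋ + 1 = 5.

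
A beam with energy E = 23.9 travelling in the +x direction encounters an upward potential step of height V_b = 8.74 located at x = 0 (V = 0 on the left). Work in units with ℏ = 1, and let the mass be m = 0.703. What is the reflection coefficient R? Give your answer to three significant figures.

R = 0.0128

On each side the TISE gives plane waves with k = √(2m(E − V))/ℏ: k₁ = √(2·0.703·23.9) = 5.797, k₂ = √(2·0.703·15.16) = 4.617.
Continuity of ψ and ψ′ at the step yields the reflection amplitude r = (k₁ − k₂)/(k₁ + k₂) = 0.1133; thus R = |r|² = 0.01284, T = 0.9872.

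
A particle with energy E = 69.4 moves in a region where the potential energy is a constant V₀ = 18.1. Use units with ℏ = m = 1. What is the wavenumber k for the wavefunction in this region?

k = 10.1

With E > V₀ the solution is oscillatory, ψ ∝ e^{±ikx} with k = √(2m(E − V₀))/ℏ.
k = √(2 × 1 × 51.3) = 10.13.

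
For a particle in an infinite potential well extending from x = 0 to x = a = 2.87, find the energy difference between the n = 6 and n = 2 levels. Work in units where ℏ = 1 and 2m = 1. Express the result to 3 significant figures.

E_n = n²π²ℏ²/(2ma²), so ΔE = (6² − 2²) π²ℏ²/(2ma²).
ΔE = 32 × π² / (2 × 0.5 × 2.87²) = 38.34.

ΔE = 38.3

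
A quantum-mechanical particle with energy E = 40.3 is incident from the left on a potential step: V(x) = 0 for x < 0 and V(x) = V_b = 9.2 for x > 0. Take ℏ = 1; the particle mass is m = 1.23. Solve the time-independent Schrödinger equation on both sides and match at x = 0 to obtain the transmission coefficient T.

On each side the TISE gives plane waves with k = √(2m(E − V))/ℏ: k₁ = √(2·1.23·40.3) = 9.957, k₂ = √(2·1.23·31.1) = 8.747.
Continuity of ψ and ψ′ at the step yields the reflection amplitude r = (k₁ − k₂)/(k₁ + k₂) = 0.06470; thus R = |r|² = 0.004185, T = 0.9958.

T = 0.996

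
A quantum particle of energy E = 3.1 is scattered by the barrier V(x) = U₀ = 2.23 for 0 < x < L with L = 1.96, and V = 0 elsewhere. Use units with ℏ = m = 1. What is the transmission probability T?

E > U₀: inside the barrier k₂ = √(2m(E − U₀))/ℏ = 1.319, k₂L = 2.585.
Matching at both interfaces gives T⁻¹ = 1 + U₀² sin²(k₂L) / [4E(E − U₀)] = 1.128, hence T = 0.886.

T = 0.886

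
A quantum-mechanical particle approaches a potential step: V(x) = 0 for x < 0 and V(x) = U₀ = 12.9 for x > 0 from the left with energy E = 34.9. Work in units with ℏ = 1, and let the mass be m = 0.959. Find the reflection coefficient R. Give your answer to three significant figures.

R = 0.0132

The wavenumbers are k₁ = √(2mE)/ℏ = 8.182 on the left and k₂ = √(2m(E − U₀))/ℏ = 6.496 on the right.
Continuity of ψ and ψ′ at the step yields the reflection amplitude r = (k₁ − k₂)/(k₁ + k₂) = 0.1149; thus R = |r|² = 0.01319, T = 0.9868.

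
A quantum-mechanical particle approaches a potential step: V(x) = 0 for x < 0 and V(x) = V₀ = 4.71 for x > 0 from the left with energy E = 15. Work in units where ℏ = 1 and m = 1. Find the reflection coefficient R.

R = 0.00883

On each side the TISE gives plane waves with k = √(2m(E − V))/ℏ: k₁ = √(2·1·15) = 5.477, k₂ = √(2·1·10.29) = 4.537.
Continuity of ψ and ψ′ at the step yields the reflection amplitude r = (k₁ − k₂)/(k₁ + k₂) = 0.09394; thus R = |r|² = 0.008825, T = 0.9912.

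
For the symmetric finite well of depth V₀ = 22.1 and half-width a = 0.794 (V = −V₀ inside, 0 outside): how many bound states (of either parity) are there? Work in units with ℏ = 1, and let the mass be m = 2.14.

N = 5

The dimensionless depth is z₀ = a√(2mV₀)/ℏ = 0.794 × √(94.59) = 7.722.
A new bound state (alternating even/odd) appears each time z₀ passes a multiple of π/2, so N = ⌊2z₀/π⌋ + 1 = ⌊4.916⌋ + 1 = 5.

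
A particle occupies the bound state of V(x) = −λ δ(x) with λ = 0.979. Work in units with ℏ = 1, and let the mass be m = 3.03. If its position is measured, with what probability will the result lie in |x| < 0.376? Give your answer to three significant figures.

P = 0.893

The normalised bound state is ψ = √κ e^{−κ|x|} with κ = mλ/ℏ² = 2.966.
P(|x| < d) = ∫_{−d}^{d} κ e^{−2κ|x|} dx = 1 − e^{−2κd} = 1 − e^{−2.231} = 0.8925.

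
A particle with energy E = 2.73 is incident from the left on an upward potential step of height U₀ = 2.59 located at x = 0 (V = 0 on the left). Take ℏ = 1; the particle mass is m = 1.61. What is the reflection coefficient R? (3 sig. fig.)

R = 0.398

The wavenumbers are k₁ = √(2mE)/ℏ = 2.965 on the left and k₂ = √(2m(E − U₀))/ℏ = 0.6714 on the right.
Matching ψ and ψ′ at x = 0 gives r = (k₁ − k₂)/(k₁ + k₂), so R = r² = 0.3978 and T = 1 − R = 0.6022.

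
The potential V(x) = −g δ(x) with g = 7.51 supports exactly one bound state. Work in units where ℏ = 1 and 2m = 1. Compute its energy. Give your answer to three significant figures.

The bound state is ψ(x) = √κ e^{−κ|x|}. The derivative jump ψ'(0⁺) − ψ'(0⁻) = −(2mg/ℏ²)ψ(0) fixes κ = mg/ℏ² = 3.755.
Then E = −ℏ²κ²/(2m) = −mg²/(2ℏ²) = -14.10.

E = -14.1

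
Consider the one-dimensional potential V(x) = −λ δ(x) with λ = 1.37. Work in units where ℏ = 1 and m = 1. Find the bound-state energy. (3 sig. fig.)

The bound state is ψ(x) = √κ e^{−κ|x|}. The derivative jump ψ'(0⁺) − ψ'(0⁻) = −(2mλ/ℏ²)ψ(0) fixes κ = mλ/ℏ² = 1.370.
Then E = −ℏ²κ²/(2m) = −mλ²/(2ℏ²) = -0.9385.

E = -0.938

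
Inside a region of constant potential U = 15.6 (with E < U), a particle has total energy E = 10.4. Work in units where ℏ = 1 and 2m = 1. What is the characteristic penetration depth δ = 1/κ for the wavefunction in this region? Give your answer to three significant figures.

δ = 0.439

Since E < U the TISE in this region is ψ'' = κ²ψ with κ = √(2m(U − E))/ℏ.
κ = √(2 × 0.5 × 5.2) = 2.280. The penetration depth is δ = 1/κ = 0.439.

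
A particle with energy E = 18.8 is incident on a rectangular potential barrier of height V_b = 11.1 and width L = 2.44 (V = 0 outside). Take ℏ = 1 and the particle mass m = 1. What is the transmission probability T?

T = 0.995

Above the barrier the interior wavenumber is k₂ = √(2m(E − V_b))/ℏ = 3.924, giving phase k₂L = 9.575.
Matching at both interfaces gives T⁻¹ = 1 + V_b² sin²(k₂L) / [4E(E − V_b)] = 1.005, hence T = 0.995.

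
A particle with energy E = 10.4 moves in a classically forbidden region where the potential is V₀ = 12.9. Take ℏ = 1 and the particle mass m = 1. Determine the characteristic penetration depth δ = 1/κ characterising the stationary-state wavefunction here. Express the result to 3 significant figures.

δ = 0.447

Since E < V₀ the TISE in this region is ψ'' = κ²ψ with κ = √(2m(V₀ − E))/ℏ.
κ = √(2 × 1 × 2.5) = 2.236. The penetration depth is δ = 1/κ = 0.447.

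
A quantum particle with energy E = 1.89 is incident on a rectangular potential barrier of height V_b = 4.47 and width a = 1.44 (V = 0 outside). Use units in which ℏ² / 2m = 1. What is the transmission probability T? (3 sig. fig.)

Since E < V_b the interior solution is evanescent with decay constant κ = √(2m(V_b − E))/ℏ = 1.606.
κa = 2.313, sinh(κa) = 5.003.
Matching ψ, ψ′ at both faces gives T = [1 + V_b² sinh²(κa) / (4E(V_b − E))]⁻¹ = 1/26.64 = 0.0375.

T = 0.0375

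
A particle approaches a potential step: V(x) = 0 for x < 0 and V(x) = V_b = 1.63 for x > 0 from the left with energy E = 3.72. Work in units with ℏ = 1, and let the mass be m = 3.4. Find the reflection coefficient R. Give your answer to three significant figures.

The wavenumbers are k₁ = √(2mE)/ℏ = 5.030 on the left and k₂ = √(2m(E − V_b))/ℏ = 3.770 on the right.
Continuity of ψ and ψ′ at the step yields the reflection amplitude r = (k₁ − k₂)/(k₁ + k₂) = 0.1431; thus R = |r|² = 0.02049, T = 0.9795.

R = 0.0205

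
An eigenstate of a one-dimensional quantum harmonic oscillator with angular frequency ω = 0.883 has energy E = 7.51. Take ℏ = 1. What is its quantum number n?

E_n = ℏω(n + ½) ⇒ n = E/(ℏω) − ½ = 7.51/0.883 − 0.5 = 8.005 → n = 8.

n = 8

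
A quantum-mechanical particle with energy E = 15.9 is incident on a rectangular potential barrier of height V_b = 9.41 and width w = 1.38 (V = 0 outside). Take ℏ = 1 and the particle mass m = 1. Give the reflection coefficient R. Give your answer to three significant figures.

R = 0.167

Above the barrier the interior wavenumber is k₂ = √(2m(E − V_b))/ℏ = 3.603, giving phase k₂w = 4.972.
Matching at both interfaces gives T⁻¹ = 1 + V_b² sin²(k₂w) / [4E(E − V_b)] = 1.200, hence T = 0.833.
R = 1 − T = 0.167.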